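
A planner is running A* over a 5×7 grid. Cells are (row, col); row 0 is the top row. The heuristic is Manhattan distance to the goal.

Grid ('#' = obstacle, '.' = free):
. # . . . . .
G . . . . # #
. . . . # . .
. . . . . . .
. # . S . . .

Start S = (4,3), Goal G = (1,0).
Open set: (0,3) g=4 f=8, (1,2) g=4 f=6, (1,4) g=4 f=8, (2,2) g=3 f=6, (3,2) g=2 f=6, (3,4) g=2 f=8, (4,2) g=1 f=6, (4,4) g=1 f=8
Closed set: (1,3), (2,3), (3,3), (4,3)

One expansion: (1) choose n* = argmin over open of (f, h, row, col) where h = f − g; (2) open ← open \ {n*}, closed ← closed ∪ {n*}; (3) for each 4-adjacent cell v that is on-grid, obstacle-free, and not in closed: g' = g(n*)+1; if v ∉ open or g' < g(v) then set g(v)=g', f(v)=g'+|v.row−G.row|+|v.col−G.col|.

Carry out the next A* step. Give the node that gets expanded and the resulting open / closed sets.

step 1: expand (1,2) (f=6, h=2) → closed; open now [(0,2) g=5 f=8, (0,3) g=4 f=8, (1,1) g=5 f=6, (1,4) g=4 f=8, (2,2) g=3 f=6, (3,2) g=2 f=6, (3,4) g=2 f=8, (4,2) g=1 f=6, (4,4) g=1 f=8]

expanded=(1,2); open=[(0,2) g=5 f=8, (0,3) g=4 f=8, (1,1) g=5 f=6, (1,4) g=4 f=8, (2,2) g=3 f=6, (3,2) g=2 f=6, (3,4) g=2 f=8, (4,2) g=1 f=6, (4,4) g=1 f=8]; closed=[(1,2), (1,3), (2,3), (3,3), (4,3)]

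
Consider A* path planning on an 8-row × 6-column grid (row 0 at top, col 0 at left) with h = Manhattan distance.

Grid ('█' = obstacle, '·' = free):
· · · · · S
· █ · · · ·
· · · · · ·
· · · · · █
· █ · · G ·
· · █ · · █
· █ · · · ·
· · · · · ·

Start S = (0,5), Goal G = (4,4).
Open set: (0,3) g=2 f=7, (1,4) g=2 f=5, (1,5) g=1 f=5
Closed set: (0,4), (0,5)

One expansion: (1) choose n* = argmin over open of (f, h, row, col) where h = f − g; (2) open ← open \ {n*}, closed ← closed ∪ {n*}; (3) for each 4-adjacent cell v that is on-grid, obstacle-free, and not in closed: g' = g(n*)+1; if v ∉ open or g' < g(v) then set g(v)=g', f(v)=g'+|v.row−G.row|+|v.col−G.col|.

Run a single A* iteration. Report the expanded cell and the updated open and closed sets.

expanded=(1,4); open=[(0,3) g=2 f=7, (1,3) g=3 f=7, (1,5) g=1 f=5, (2,4) g=3 f=5]; closed=[(0,4), (0,5), (1,4)]

step 1: expand (1,4) (f=5, h=3) → closed; open now [(0,3) g=2 f=7, (1,3) g=3 f=7, (1,5) g=1 f=5, (2,4) g=3 f=5]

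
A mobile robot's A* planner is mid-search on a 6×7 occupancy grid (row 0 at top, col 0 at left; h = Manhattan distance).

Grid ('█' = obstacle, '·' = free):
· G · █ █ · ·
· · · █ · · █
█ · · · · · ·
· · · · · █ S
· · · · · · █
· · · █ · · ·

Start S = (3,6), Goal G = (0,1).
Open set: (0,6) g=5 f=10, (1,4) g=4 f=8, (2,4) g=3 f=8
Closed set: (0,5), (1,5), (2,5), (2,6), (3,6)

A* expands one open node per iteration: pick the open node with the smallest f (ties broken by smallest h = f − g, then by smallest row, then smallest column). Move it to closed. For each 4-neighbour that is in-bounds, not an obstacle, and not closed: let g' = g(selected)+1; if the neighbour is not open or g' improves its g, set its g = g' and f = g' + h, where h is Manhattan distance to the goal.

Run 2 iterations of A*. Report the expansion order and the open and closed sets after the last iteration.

step 1: expand (1,4) (f=8, h=4) → closed; open now [(0,6) g=5 f=10, (2,4) g=3 f=8]
step 2: expand (2,4) (f=8, h=5) → closed; open now [(0,6) g=5 f=10, (2,3) g=4 f=8, (3,4) g=4 f=10]

order=[(1,4) → (2,4)]; open=[(0,6) g=5 f=10, (2,3) g=4 f=8, (3,4) g=4 f=10]; closed=[(0,5), (1,4), (1,5), (2,4), (2,5), (2,6), (3,6)]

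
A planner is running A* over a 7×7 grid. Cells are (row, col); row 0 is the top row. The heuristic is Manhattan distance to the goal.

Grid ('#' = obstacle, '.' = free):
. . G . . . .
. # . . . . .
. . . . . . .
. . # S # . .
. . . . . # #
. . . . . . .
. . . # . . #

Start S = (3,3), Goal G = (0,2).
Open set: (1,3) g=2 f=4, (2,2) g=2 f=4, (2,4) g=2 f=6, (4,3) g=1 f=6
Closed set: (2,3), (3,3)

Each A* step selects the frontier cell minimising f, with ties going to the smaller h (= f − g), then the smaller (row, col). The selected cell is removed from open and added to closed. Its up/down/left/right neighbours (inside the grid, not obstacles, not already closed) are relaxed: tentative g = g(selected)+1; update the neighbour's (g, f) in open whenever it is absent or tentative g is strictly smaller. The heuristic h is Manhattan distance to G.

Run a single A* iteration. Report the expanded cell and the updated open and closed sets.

step 1: expand (1,3) (f=4, h=2) → closed; open now [(0,3) g=3 f=4, (1,2) g=3 f=4, (1,4) g=3 f=6, (2,2) g=2 f=4, (2,4) g=2 f=6, (4,3) g=1 f=6]

expanded=(1,3); open=[(0,3) g=3 f=4, (1,2) g=3 f=4, (1,4) g=3 f=6, (2,2) g=2 f=4, (2,4) g=2 f=6, (4,3) g=1 f=6]; closed=[(1,3), (2,3), (3,3)]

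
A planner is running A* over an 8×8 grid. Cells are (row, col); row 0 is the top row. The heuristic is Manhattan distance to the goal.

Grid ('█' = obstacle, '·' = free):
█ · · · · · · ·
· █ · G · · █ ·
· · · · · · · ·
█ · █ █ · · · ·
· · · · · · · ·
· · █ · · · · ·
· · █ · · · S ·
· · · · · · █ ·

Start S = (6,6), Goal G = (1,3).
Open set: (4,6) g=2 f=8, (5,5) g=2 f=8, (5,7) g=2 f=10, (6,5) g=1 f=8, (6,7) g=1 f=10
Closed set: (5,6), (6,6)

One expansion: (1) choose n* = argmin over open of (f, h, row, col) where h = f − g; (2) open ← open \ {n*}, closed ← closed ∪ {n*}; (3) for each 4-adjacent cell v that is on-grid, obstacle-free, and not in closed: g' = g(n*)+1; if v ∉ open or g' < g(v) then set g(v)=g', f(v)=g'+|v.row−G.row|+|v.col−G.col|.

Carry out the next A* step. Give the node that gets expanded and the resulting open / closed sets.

expanded=(4,6); open=[(3,6) g=3 f=8, (4,5) g=3 f=8, (4,7) g=3 f=10, (5,5) g=2 f=8, (5,7) g=2 f=10, (6,5) g=1 f=8, (6,7) g=1 f=10]; closed=[(4,6), (5,6), (6,6)]

step 1: expand (4,6) (f=8, h=6) → closed; open now [(3,6) g=3 f=8, (4,5) g=3 f=8, (4,7) g=3 f=10, (5,5) g=2 f=8, (5,7) g=2 f=10, (6,5) g=1 f=8, (6,7) g=1 f=10]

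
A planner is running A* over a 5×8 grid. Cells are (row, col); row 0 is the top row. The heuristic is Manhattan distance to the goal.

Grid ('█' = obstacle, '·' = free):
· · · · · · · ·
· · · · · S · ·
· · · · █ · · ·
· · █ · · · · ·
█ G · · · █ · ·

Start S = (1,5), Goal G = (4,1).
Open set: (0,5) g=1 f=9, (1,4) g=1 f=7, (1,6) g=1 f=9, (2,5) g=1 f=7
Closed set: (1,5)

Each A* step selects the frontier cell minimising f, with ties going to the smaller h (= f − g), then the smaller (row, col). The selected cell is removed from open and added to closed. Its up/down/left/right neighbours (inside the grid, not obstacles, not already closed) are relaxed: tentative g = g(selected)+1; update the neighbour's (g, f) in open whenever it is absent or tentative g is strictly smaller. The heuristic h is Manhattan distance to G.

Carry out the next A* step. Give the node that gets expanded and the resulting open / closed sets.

step 1: expand (1,4) (f=7, h=6) → closed; open now [(0,4) g=2 f=9, (0,5) g=1 f=9, (1,3) g=2 f=7, (1,6) g=1 f=9, (2,5) g=1 f=7]

expanded=(1,4); open=[(0,4) g=2 f=9, (0,5) g=1 f=9, (1,3) g=2 f=7, (1,6) g=1 f=9, (2,5) g=1 f=7]; closed=[(1,4), (1,5)]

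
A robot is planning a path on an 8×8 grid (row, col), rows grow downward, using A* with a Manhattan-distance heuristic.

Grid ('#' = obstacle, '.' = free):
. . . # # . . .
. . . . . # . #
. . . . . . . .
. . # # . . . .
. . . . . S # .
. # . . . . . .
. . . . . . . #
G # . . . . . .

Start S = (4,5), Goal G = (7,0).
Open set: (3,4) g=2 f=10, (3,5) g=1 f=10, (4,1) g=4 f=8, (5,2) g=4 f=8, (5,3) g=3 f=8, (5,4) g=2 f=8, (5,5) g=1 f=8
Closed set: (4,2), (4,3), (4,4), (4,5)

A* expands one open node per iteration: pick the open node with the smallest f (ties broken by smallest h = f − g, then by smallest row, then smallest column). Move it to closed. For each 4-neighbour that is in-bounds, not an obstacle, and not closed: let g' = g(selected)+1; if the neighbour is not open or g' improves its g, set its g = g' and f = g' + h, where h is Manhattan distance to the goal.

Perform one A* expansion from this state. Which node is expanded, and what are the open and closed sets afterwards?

expanded=(4,1); open=[(3,1) g=5 f=10, (3,4) g=2 f=10, (3,5) g=1 f=10, (4,0) g=5 f=8, (5,2) g=4 f=8, (5,3) g=3 f=8, (5,4) g=2 f=8, (5,5) g=1 f=8]; closed=[(4,1), (4,2), (4,3), (4,4), (4,5)]

step 1: expand (4,1) (f=8, h=4) → closed; open now [(3,1) g=5 f=10, (3,4) g=2 f=10, (3,5) g=1 f=10, (4,0) g=5 f=8, (5,2) g=4 f=8, (5,3) g=3 f=8, (5,4) g=2 f=8, (5,5) g=1 f=8]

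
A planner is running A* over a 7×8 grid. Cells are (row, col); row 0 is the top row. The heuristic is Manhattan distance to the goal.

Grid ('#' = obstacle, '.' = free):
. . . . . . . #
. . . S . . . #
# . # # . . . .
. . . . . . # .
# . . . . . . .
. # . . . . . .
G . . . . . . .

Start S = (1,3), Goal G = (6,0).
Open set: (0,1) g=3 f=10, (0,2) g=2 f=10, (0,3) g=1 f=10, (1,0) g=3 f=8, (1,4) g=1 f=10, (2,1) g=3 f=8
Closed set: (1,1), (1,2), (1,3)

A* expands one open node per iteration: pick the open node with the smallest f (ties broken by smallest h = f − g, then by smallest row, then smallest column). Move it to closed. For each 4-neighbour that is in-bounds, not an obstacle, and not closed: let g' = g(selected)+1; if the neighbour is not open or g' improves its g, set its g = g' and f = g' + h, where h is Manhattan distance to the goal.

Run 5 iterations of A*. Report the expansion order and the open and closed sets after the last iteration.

step 1: expand (1,0) (f=8, h=5) → closed; open now [(0,0) g=4 f=10, (0,1) g=3 f=10, (0,2) g=2 f=10, (0,3) g=1 f=10, (1,4) g=1 f=10, (2,1) g=3 f=8]
step 2: expand (2,1) (f=8, h=5) → closed; open now [(0,0) g=4 f=10, (0,1) g=3 f=10, (0,2) g=2 f=10, (0,3) g=1 f=10, (1,4) g=1 f=10, (3,1) g=4 f=8]
step 3: expand (3,1) (f=8, h=4) → closed; open now [(0,0) g=4 f=10, (0,1) g=3 f=10, (0,2) g=2 f=10, (0,3) g=1 f=10, (1,4) g=1 f=10, (3,0) g=5 f=8, (3,2) g=5 f=10, (4,1) g=5 f=8]
step 4: expand (3,0) (f=8, h=3) → closed; open now [(0,0) g=4 f=10, (0,1) g=3 f=10, (0,2) g=2 f=10, (0,3) g=1 f=10, (1,4) g=1 f=10, (3,2) g=5 f=10, (4,1) g=5 f=8]
step 5: expand (4,1) (f=8, h=3) → closed; open now [(0,0) g=4 f=10, (0,1) g=3 f=10, (0,2) g=2 f=10, (0,3) g=1 f=10, (1,4) g=1 f=10, (3,2) g=5 f=10, (4,2) g=6 f=10]

order=[(1,0) → (2,1) → (3,1) → (3,0) → (4,1)]; open=[(0,0) g=4 f=10, (0,1) g=3 f=10, (0,2) g=2 f=10, (0,3) g=1 f=10, (1,4) g=1 f=10, (3,2) g=5 f=10, (4,2) g=6 f=10]; closed=[(1,0), (1,1), (1,2), (1,3), (2,1), (3,0), (3,1), (4,1)]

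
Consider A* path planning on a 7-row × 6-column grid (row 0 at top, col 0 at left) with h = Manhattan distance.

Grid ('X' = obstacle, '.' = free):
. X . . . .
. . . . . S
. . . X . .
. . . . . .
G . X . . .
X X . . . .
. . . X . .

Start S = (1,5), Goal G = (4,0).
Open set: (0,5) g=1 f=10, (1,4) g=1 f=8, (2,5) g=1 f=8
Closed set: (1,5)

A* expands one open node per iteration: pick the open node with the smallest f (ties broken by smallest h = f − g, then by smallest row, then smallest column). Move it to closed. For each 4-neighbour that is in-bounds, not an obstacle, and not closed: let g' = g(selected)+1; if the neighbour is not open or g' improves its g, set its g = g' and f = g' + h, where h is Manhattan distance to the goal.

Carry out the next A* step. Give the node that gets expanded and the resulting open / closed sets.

expanded=(1,4); open=[(0,4) g=2 f=10, (0,5) g=1 f=10, (1,3) g=2 f=8, (2,4) g=2 f=8, (2,5) g=1 f=8]; closed=[(1,4), (1,5)]

step 1: expand (1,4) (f=8, h=7) → closed; open now [(0,4) g=2 f=10, (0,5) g=1 f=10, (1,3) g=2 f=8, (2,4) g=2 f=8, (2,5) g=1 f=8]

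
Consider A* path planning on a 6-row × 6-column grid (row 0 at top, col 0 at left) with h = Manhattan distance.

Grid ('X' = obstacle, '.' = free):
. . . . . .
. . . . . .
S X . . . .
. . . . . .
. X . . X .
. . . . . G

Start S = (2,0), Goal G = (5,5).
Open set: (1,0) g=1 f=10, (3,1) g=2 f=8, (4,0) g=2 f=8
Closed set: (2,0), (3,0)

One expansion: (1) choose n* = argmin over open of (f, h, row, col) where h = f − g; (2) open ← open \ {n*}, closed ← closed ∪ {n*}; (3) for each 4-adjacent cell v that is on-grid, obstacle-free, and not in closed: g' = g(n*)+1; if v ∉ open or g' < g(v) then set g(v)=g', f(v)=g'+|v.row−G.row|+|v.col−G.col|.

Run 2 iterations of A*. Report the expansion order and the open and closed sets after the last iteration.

order=[(3,1) → (3,2)]; open=[(1,0) g=1 f=10, (2,2) g=4 f=10, (3,3) g=4 f=8, (4,0) g=2 f=8, (4,2) g=4 f=8]; closed=[(2,0), (3,0), (3,1), (3,2)]

step 1: expand (3,1) (f=8, h=6) → closed; open now [(1,0) g=1 f=10, (3,2) g=3 f=8, (4,0) g=2 f=8]
step 2: expand (3,2) (f=8, h=5) → closed; open now [(1,0) g=1 f=10, (2,2) g=4 f=10, (3,3) g=4 f=8, (4,0) g=2 f=8, (4,2) g=4 f=8]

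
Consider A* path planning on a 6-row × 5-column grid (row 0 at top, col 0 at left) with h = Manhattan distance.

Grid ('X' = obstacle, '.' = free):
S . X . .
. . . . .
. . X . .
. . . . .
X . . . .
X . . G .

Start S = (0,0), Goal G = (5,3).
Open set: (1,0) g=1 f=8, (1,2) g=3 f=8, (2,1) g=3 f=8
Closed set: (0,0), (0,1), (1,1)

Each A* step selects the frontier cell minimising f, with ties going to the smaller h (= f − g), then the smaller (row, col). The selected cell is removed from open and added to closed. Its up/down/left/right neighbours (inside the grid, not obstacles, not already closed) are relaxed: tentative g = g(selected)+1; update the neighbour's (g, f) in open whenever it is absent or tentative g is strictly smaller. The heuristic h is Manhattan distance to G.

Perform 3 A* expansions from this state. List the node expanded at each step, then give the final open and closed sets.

order=[(1,2) → (1,3) → (2,3)]; open=[(0,3) g=5 f=10, (1,0) g=1 f=8, (1,4) g=5 f=10, (2,1) g=3 f=8, (2,4) g=6 f=10, (3,3) g=6 f=8]; closed=[(0,0), (0,1), (1,1), (1,2), (1,3), (2,3)]

step 1: expand (1,2) (f=8, h=5) → closed; open now [(1,0) g=1 f=8, (1,3) g=4 f=8, (2,1) g=3 f=8]
step 2: expand (1,3) (f=8, h=4) → closed; open now [(0,3) g=5 f=10, (1,0) g=1 f=8, (1,4) g=5 f=10, (2,1) g=3 f=8, (2,3) g=5 f=8]
step 3: expand (2,3) (f=8, h=3) → closed; open now [(0,3) g=5 f=10, (1,0) g=1 f=8, (1,4) g=5 f=10, (2,1) g=3 f=8, (2,4) g=6 f=10, (3,3) g=6 f=8]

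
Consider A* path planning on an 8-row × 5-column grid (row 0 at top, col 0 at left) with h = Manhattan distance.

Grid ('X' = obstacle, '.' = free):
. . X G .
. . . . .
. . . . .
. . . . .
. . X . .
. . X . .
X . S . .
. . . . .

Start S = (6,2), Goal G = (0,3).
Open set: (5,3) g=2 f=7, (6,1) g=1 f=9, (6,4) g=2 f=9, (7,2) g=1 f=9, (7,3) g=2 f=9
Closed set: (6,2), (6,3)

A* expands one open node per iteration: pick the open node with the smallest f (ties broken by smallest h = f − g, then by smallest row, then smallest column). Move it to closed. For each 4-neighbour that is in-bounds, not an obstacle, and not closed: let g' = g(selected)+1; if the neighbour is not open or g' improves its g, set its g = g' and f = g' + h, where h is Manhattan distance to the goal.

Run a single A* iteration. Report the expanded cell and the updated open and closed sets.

expanded=(5,3); open=[(4,3) g=3 f=7, (5,4) g=3 f=9, (6,1) g=1 f=9, (6,4) g=2 f=9, (7,2) g=1 f=9, (7,3) g=2 f=9]; closed=[(5,3), (6,2), (6,3)]

step 1: expand (5,3) (f=7, h=5) → closed; open now [(4,3) g=3 f=7, (5,4) g=3 f=9, (6,1) g=1 f=9, (6,4) g=2 f=9, (7,2) g=1 f=9, (7,3) g=2 f=9]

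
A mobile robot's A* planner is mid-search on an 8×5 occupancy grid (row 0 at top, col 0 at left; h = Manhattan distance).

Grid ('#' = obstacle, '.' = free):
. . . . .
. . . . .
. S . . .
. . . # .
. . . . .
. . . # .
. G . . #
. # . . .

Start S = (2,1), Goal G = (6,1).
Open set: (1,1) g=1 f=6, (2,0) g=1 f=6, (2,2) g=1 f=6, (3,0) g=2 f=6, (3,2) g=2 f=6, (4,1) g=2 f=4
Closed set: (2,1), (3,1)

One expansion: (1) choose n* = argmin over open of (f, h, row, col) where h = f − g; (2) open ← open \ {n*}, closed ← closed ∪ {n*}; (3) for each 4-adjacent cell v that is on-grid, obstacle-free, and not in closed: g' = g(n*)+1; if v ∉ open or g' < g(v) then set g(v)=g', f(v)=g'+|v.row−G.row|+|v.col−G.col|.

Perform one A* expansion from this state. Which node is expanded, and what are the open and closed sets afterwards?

expanded=(4,1); open=[(1,1) g=1 f=6, (2,0) g=1 f=6, (2,2) g=1 f=6, (3,0) g=2 f=6, (3,2) g=2 f=6, (4,0) g=3 f=6, (4,2) g=3 f=6, (5,1) g=3 f=4]; closed=[(2,1), (3,1), (4,1)]

step 1: expand (4,1) (f=4, h=2) → closed; open now [(1,1) g=1 f=6, (2,0) g=1 f=6, (2,2) g=1 f=6, (3,0) g=2 f=6, (3,2) g=2 f=6, (4,0) g=3 f=6, (4,2) g=3 f=6, (5,1) g=3 f=4]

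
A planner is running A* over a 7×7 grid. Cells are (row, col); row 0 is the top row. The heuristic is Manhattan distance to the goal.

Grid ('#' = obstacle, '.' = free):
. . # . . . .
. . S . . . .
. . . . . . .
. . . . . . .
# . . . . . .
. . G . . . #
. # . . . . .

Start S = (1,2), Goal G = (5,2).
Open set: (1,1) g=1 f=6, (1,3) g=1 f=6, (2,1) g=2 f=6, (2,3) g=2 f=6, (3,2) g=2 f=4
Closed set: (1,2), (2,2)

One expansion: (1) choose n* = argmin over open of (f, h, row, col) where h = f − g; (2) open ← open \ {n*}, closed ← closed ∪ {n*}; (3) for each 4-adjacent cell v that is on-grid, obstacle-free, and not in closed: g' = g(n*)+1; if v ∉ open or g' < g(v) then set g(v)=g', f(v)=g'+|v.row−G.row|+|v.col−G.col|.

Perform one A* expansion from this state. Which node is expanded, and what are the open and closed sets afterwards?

expanded=(3,2); open=[(1,1) g=1 f=6, (1,3) g=1 f=6, (2,1) g=2 f=6, (2,3) g=2 f=6, (3,1) g=3 f=6, (3,3) g=3 f=6, (4,2) g=3 f=4]; closed=[(1,2), (2,2), (3,2)]

step 1: expand (3,2) (f=4, h=2) → closed; open now [(1,1) g=1 f=6, (1,3) g=1 f=6, (2,1) g=2 f=6, (2,3) g=2 f=6, (3,1) g=3 f=6, (3,3) g=3 f=6, (4,2) g=3 f=4]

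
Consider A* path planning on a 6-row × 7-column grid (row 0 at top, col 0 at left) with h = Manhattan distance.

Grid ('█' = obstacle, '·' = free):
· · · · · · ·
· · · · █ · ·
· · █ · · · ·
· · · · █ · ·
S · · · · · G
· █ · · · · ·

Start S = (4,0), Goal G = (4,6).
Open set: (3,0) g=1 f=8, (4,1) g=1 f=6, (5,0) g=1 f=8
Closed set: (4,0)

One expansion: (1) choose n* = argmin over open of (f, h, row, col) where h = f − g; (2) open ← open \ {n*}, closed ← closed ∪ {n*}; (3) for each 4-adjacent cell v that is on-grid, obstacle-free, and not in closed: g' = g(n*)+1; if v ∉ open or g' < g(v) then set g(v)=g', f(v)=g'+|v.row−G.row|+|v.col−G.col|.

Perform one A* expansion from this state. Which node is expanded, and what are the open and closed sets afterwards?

expanded=(4,1); open=[(3,0) g=1 f=8, (3,1) g=2 f=8, (4,2) g=2 f=6, (5,0) g=1 f=8]; closed=[(4,0), (4,1)]

step 1: expand (4,1) (f=6, h=5) → closed; open now [(3,0) g=1 f=8, (3,1) g=2 f=8, (4,2) g=2 f=6, (5,0) g=1 f=8]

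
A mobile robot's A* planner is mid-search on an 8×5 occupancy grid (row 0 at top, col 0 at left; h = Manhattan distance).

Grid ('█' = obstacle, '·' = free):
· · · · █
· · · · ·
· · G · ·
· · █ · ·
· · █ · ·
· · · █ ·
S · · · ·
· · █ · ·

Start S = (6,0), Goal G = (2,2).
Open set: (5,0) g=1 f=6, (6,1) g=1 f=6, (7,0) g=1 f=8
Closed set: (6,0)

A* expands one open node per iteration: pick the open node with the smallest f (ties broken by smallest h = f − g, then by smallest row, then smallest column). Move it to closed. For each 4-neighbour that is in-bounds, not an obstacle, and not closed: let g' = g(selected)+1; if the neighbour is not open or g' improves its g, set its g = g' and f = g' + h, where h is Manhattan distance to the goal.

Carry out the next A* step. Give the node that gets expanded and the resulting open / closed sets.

expanded=(5,0); open=[(4,0) g=2 f=6, (5,1) g=2 f=6, (6,1) g=1 f=6, (7,0) g=1 f=8]; closed=[(5,0), (6,0)]

step 1: expand (5,0) (f=6, h=5) → closed; open now [(4,0) g=2 f=6, (5,1) g=2 f=6, (6,1) g=1 f=6, (7,0) g=1 f=8]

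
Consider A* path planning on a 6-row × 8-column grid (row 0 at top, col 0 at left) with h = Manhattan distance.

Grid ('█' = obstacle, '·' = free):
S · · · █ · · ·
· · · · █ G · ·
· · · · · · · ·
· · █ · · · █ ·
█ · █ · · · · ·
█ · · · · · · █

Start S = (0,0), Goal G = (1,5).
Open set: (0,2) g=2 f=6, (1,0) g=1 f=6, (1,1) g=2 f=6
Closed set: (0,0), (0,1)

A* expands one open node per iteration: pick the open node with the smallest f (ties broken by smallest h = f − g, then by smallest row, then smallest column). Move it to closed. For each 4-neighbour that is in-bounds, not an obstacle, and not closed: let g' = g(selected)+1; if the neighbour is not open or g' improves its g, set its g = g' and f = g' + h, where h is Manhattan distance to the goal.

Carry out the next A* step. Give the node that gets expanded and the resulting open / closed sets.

expanded=(0,2); open=[(0,3) g=3 f=6, (1,0) g=1 f=6, (1,1) g=2 f=6, (1,2) g=3 f=6]; closed=[(0,0), (0,1), (0,2)]

step 1: expand (0,2) (f=6, h=4) → closed; open now [(0,3) g=3 f=6, (1,0) g=1 f=6, (1,1) g=2 f=6, (1,2) g=3 f=6]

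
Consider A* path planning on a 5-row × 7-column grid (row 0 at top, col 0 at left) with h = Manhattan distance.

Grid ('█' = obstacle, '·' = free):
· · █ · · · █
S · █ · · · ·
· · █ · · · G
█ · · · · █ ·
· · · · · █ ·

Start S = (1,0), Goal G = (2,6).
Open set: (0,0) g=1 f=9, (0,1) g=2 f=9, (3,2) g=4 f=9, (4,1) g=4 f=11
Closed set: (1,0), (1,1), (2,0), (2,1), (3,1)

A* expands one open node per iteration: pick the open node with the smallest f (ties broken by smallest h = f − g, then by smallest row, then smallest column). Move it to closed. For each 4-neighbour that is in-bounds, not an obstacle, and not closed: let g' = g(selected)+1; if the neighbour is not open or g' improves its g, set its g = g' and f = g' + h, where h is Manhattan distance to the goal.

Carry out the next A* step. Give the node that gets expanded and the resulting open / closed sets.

step 1: expand (3,2) (f=9, h=5) → closed; open now [(0,0) g=1 f=9, (0,1) g=2 f=9, (3,3) g=5 f=9, (4,1) g=4 f=11, (4,2) g=5 f=11]

expanded=(3,2); open=[(0,0) g=1 f=9, (0,1) g=2 f=9, (3,3) g=5 f=9, (4,1) g=4 f=11, (4,2) g=5 f=11]; closed=[(1,0), (1,1), (2,0), (2,1), (3,1), (3,2)]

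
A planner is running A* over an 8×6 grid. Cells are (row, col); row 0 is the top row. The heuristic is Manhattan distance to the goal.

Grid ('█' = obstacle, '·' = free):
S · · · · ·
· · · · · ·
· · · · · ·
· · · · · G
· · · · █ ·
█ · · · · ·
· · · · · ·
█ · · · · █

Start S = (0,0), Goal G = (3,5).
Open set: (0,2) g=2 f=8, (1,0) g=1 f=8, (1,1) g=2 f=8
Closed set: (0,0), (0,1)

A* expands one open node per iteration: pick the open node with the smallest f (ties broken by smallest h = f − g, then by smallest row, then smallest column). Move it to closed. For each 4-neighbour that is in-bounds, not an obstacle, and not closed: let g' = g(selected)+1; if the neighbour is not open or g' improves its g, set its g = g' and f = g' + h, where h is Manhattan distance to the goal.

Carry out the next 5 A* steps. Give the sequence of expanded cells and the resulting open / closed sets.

step 1: expand (0,2) (f=8, h=6) → closed; open now [(0,3) g=3 f=8, (1,0) g=1 f=8, (1,1) g=2 f=8, (1,2) g=3 f=8]
step 2: expand (0,3) (f=8, h=5) → closed; open now [(0,4) g=4 f=8, (1,0) g=1 f=8, (1,1) g=2 f=8, (1,2) g=3 f=8, (1,3) g=4 f=8]
step 3: expand (0,4) (f=8, h=4) → closed; open now [(0,5) g=5 f=8, (1,0) g=1 f=8, (1,1) g=2 f=8, (1,2) g=3 f=8, (1,3) g=4 f=8, (1,4) g=5 f=8]
step 4: expand (0,5) (f=8, h=3) → closed; open now [(1,0) g=1 f=8, (1,1) g=2 f=8, (1,2) g=3 f=8, (1,3) g=4 f=8, (1,4) g=5 f=8, (1,5) g=6 f=8]
step 5: expand (1,5) (f=8, h=2) → closed; open now [(1,0) g=1 f=8, (1,1) g=2 f=8, (1,2) g=3 f=8, (1,3) g=4 f=8, (1,4) g=5 f=8, (2,5) g=7 f=8]

order=[(0,2) → (0,3) → (0,4) → (0,5) → (1,5)]; open=[(1,0) g=1 f=8, (1,1) g=2 f=8, (1,2) g=3 f=8, (1,3) g=4 f=8, (1,4) g=5 f=8, (2,5) g=7 f=8]; closed=[(0,0), (0,1), (0,2), (0,3), (0,4), (0,5), (1,5)]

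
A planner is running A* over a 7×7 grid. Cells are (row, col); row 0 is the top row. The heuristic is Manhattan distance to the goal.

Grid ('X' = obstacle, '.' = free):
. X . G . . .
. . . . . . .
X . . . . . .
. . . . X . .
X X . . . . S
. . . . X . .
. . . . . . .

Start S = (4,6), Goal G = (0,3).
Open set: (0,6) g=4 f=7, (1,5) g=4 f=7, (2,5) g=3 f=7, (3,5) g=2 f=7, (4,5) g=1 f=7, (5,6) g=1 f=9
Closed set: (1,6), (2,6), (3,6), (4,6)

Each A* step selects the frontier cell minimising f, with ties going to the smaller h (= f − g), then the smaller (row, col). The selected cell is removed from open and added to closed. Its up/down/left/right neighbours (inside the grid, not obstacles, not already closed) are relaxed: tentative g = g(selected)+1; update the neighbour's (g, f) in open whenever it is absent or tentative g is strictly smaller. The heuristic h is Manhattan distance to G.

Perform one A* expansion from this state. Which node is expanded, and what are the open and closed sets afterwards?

expanded=(0,6); open=[(0,5) g=5 f=7, (1,5) g=4 f=7, (2,5) g=3 f=7, (3,5) g=2 f=7, (4,5) g=1 f=7, (5,6) g=1 f=9]; closed=[(0,6), (1,6), (2,6), (3,6), (4,6)]

step 1: expand (0,6) (f=7, h=3) → closed; open now [(0,5) g=5 f=7, (1,5) g=4 f=7, (2,5) g=3 f=7, (3,5) g=2 f=7, (4,5) g=1 f=7, (5,6) g=1 f=9]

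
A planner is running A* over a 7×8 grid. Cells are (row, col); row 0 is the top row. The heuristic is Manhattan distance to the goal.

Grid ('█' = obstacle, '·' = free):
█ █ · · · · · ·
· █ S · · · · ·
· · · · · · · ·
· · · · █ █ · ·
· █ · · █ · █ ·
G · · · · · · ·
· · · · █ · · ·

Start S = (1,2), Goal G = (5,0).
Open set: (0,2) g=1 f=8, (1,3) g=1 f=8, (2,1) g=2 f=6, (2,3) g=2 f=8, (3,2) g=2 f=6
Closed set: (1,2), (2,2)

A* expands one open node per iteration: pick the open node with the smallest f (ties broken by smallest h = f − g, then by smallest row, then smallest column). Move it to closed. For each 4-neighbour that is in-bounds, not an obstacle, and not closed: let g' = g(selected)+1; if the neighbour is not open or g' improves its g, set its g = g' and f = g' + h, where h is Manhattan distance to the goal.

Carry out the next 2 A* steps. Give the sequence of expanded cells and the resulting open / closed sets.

step 1: expand (2,1) (f=6, h=4) → closed; open now [(0,2) g=1 f=8, (1,3) g=1 f=8, (2,0) g=3 f=6, (2,3) g=2 f=8, (3,1) g=3 f=6, (3,2) g=2 f=6]
step 2: expand (2,0) (f=6, h=3) → closed; open now [(0,2) g=1 f=8, (1,0) g=4 f=8, (1,3) g=1 f=8, (2,3) g=2 f=8, (3,0) g=4 f=6, (3,1) g=3 f=6, (3,2) g=2 f=6]

order=[(2,1) → (2,0)]; open=[(0,2) g=1 f=8, (1,0) g=4 f=8, (1,3) g=1 f=8, (2,3) g=2 f=8, (3,0) g=4 f=6, (3,1) g=3 f=6, (3,2) g=2 f=6]; closed=[(1,2), (2,0), (2,1), (2,2)]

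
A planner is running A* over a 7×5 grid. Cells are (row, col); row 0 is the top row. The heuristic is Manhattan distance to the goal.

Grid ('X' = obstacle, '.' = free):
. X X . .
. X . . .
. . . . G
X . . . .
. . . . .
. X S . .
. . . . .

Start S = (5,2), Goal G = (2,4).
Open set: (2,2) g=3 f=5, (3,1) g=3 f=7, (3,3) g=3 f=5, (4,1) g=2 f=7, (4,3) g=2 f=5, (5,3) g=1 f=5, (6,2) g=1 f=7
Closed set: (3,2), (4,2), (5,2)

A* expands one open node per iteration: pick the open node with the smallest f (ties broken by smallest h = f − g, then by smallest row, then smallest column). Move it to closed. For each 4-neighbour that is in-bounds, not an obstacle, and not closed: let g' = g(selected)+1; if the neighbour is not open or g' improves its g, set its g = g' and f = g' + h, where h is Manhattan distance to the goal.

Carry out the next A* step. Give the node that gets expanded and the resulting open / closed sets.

step 1: expand (2,2) (f=5, h=2) → closed; open now [(1,2) g=4 f=7, (2,1) g=4 f=7, (2,3) g=4 f=5, (3,1) g=3 f=7, (3,3) g=3 f=5, (4,1) g=2 f=7, (4,3) g=2 f=5, (5,3) g=1 f=5, (6,2) g=1 f=7]

expanded=(2,2); open=[(1,2) g=4 f=7, (2,1) g=4 f=7, (2,3) g=4 f=5, (3,1) g=3 f=7, (3,3) g=3 f=5, (4,1) g=2 f=7, (4,3) g=2 f=5, (5,3) g=1 f=5, (6,2) g=1 f=7]; closed=[(2,2), (3,2), (4,2), (5,2)]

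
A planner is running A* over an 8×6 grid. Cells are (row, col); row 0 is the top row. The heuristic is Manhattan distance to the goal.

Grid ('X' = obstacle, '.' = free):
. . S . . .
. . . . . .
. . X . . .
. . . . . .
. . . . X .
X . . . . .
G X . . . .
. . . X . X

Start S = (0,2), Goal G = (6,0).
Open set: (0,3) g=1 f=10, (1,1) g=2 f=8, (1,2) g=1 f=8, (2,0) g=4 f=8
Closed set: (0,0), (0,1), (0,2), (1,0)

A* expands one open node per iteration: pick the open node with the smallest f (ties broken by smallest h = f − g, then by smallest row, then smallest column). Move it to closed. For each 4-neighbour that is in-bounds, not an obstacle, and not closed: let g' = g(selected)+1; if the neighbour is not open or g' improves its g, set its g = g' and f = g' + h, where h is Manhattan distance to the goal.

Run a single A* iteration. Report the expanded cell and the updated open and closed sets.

step 1: expand (2,0) (f=8, h=4) → closed; open now [(0,3) g=1 f=10, (1,1) g=2 f=8, (1,2) g=1 f=8, (2,1) g=5 f=10, (3,0) g=5 f=8]

expanded=(2,0); open=[(0,3) g=1 f=10, (1,1) g=2 f=8, (1,2) g=1 f=8, (2,1) g=5 f=10, (3,0) g=5 f=8]; closed=[(0,0), (0,1), (0,2), (1,0), (2,0)]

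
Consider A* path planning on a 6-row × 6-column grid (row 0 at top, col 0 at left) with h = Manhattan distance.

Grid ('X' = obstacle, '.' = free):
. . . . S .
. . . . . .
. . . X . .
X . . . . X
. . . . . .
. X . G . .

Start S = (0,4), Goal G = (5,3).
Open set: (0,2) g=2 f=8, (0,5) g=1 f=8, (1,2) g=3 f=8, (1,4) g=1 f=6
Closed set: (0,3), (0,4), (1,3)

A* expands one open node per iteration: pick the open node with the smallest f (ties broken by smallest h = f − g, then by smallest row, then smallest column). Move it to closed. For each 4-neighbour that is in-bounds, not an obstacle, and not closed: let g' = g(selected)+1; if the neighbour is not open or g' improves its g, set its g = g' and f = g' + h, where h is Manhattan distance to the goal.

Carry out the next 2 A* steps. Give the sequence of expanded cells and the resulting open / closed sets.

step 1: expand (1,4) (f=6, h=5) → closed; open now [(0,2) g=2 f=8, (0,5) g=1 f=8, (1,2) g=3 f=8, (1,5) g=2 f=8, (2,4) g=2 f=6]
step 2: expand (2,4) (f=6, h=4) → closed; open now [(0,2) g=2 f=8, (0,5) g=1 f=8, (1,2) g=3 f=8, (1,5) g=2 f=8, (2,5) g=3 f=8, (3,4) g=3 f=6]

order=[(1,4) → (2,4)]; open=[(0,2) g=2 f=8, (0,5) g=1 f=8, (1,2) g=3 f=8, (1,5) g=2 f=8, (2,5) g=3 f=8, (3,4) g=3 f=6]; closed=[(0,3), (0,4), (1,3), (1,4), (2,4)]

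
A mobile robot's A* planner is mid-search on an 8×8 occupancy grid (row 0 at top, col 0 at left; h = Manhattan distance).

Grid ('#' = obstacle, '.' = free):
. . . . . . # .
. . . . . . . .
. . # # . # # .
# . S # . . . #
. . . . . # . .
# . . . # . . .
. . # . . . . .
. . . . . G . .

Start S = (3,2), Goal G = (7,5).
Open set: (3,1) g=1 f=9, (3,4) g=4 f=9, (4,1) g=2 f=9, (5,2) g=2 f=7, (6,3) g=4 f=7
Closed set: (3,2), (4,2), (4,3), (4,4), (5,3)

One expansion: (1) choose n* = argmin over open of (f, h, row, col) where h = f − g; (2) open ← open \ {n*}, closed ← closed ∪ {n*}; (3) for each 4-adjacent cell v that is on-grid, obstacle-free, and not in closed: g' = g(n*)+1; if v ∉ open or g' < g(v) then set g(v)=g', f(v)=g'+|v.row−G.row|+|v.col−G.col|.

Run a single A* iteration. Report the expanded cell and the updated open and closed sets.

step 1: expand (6,3) (f=7, h=3) → closed; open now [(3,1) g=1 f=9, (3,4) g=4 f=9, (4,1) g=2 f=9, (5,2) g=2 f=7, (6,4) g=5 f=7, (7,3) g=5 f=7]

expanded=(6,3); open=[(3,1) g=1 f=9, (3,4) g=4 f=9, (4,1) g=2 f=9, (5,2) g=2 f=7, (6,4) g=5 f=7, (7,3) g=5 f=7]; closed=[(3,2), (4,2), (4,3), (4,4), (5,3), (6,3)]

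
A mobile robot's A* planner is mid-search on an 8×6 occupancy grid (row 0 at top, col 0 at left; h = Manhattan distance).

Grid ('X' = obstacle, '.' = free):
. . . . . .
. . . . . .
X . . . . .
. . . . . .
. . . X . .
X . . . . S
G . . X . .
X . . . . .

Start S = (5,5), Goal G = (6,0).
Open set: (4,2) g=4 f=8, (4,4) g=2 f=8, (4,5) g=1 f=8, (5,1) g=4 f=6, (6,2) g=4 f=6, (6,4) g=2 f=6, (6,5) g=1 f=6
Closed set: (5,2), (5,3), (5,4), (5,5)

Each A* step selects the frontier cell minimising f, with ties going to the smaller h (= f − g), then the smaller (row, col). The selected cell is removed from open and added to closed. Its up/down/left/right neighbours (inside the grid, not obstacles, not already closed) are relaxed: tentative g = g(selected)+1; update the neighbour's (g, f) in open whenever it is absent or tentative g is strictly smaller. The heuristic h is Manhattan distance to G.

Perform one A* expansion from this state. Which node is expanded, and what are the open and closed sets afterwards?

step 1: expand (5,1) (f=6, h=2) → closed; open now [(4,1) g=5 f=8, (4,2) g=4 f=8, (4,4) g=2 f=8, (4,5) g=1 f=8, (6,1) g=5 f=6, (6,2) g=4 f=6, (6,4) g=2 f=6, (6,5) g=1 f=6]

expanded=(5,1); open=[(4,1) g=5 f=8, (4,2) g=4 f=8, (4,4) g=2 f=8, (4,5) g=1 f=8, (6,1) g=5 f=6, (6,2) g=4 f=6, (6,4) g=2 f=6, (6,5) g=1 f=6]; closed=[(5,1), (5,2), (5,3), (5,4), (5,5)]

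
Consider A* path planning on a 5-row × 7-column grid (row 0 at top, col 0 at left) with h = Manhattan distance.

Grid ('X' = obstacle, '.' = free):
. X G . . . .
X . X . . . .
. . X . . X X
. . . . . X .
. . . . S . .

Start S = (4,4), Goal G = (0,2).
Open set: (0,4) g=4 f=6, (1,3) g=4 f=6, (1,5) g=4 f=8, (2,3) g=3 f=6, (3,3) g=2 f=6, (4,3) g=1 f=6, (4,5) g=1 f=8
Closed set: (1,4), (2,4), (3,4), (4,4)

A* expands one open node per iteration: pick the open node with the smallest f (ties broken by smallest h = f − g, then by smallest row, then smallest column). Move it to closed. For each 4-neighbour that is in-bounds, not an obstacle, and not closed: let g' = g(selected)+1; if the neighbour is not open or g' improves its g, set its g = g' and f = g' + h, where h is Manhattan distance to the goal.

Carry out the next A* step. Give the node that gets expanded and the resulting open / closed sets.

step 1: expand (0,4) (f=6, h=2) → closed; open now [(0,3) g=5 f=6, (0,5) g=5 f=8, (1,3) g=4 f=6, (1,5) g=4 f=8, (2,3) g=3 f=6, (3,3) g=2 f=6, (4,3) g=1 f=6, (4,5) g=1 f=8]

expanded=(0,4); open=[(0,3) g=5 f=6, (0,5) g=5 f=8, (1,3) g=4 f=6, (1,5) g=4 f=8, (2,3) g=3 f=6, (3,3) g=2 f=6, (4,3) g=1 f=6, (4,5) g=1 f=8]; closed=[(0,4), (1,4), (2,4), (3,4), (4,4)]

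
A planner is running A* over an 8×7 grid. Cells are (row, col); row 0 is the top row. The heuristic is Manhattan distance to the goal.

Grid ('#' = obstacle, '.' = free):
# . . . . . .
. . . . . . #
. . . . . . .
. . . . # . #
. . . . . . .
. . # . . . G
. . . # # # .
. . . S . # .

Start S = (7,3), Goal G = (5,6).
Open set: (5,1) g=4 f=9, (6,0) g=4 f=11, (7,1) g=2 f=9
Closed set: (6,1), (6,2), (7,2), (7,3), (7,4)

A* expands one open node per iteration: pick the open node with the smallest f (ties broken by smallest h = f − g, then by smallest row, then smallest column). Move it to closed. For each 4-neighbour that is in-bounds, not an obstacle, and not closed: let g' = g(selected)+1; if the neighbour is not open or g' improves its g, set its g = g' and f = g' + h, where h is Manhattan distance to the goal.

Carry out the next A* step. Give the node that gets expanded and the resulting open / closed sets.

expanded=(5,1); open=[(4,1) g=5 f=11, (5,0) g=5 f=11, (6,0) g=4 f=11, (7,1) g=2 f=9]; closed=[(5,1), (6,1), (6,2), (7,2), (7,3), (7,4)]

step 1: expand (5,1) (f=9, h=5) → closed; open now [(4,1) g=5 f=11, (5,0) g=5 f=11, (6,0) g=4 f=11, (7,1) g=2 f=9]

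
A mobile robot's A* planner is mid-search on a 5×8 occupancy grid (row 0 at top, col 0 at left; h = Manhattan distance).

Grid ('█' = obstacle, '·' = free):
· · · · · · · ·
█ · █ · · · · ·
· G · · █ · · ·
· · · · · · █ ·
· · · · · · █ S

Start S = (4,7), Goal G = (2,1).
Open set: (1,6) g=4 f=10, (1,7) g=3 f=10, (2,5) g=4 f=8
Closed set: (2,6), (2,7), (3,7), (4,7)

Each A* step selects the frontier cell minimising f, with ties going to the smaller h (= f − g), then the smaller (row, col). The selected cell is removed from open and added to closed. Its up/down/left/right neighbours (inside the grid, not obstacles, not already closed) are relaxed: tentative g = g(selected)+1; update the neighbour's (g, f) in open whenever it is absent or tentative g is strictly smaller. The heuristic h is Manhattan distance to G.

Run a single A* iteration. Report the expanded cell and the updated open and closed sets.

step 1: expand (2,5) (f=8, h=4) → closed; open now [(1,5) g=5 f=10, (1,6) g=4 f=10, (1,7) g=3 f=10, (3,5) g=5 f=10]

expanded=(2,5); open=[(1,5) g=5 f=10, (1,6) g=4 f=10, (1,7) g=3 f=10, (3,5) g=5 f=10]; closed=[(2,5), (2,6), (2,7), (3,7), (4,7)]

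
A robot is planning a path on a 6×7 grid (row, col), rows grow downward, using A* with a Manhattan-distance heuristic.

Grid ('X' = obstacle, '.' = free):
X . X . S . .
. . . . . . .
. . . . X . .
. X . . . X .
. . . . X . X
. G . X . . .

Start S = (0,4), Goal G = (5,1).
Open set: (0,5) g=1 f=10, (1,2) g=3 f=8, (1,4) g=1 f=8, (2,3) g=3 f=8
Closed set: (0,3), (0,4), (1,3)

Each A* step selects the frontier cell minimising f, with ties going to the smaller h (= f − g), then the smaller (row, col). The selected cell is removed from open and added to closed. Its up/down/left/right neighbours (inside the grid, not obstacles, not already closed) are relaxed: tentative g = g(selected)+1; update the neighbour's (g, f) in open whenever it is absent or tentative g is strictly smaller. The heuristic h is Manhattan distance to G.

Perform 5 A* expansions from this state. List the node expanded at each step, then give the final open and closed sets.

step 1: expand (1,2) (f=8, h=5) → closed; open now [(0,5) g=1 f=10, (1,1) g=4 f=8, (1,4) g=1 f=8, (2,2) g=4 f=8, (2,3) g=3 f=8]
step 2: expand (1,1) (f=8, h=4) → closed; open now [(0,1) g=5 f=10, (0,5) g=1 f=10, (1,0) g=5 f=10, (1,4) g=1 f=8, (2,1) g=5 f=8, (2,2) g=4 f=8, (2,3) g=3 f=8]
step 3: expand (2,1) (f=8, h=3) → closed; open now [(0,1) g=5 f=10, (0,5) g=1 f=10, (1,0) g=5 f=10, (1,4) g=1 f=8, (2,0) g=6 f=10, (2,2) g=4 f=8, (2,3) g=3 f=8]
step 4: expand (2,2) (f=8, h=4) → closed; open now [(0,1) g=5 f=10, (0,5) g=1 f=10, (1,0) g=5 f=10, (1,4) g=1 f=8, (2,0) g=6 f=10, (2,3) g=3 f=8, (3,2) g=5 f=8]
step 5: expand (3,2) (f=8, h=3) → closed; open now [(0,1) g=5 f=10, (0,5) g=1 f=10, (1,0) g=5 f=10, (1,4) g=1 f=8, (2,0) g=6 f=10, (2,3) g=3 f=8, (3,3) g=6 f=10, (4,2) g=6 f=8]

order=[(1,2) → (1,1) → (2,1) → (2,2) → (3,2)]; open=[(0,1) g=5 f=10, (0,5) g=1 f=10, (1,0) g=5 f=10, (1,4) g=1 f=8, (2,0) g=6 f=10, (2,3) g=3 f=8, (3,3) g=6 f=10, (4,2) g=6 f=8]; closed=[(0,3), (0,4), (1,1), (1,2), (1,3), (2,1), (2,2), (3,2)]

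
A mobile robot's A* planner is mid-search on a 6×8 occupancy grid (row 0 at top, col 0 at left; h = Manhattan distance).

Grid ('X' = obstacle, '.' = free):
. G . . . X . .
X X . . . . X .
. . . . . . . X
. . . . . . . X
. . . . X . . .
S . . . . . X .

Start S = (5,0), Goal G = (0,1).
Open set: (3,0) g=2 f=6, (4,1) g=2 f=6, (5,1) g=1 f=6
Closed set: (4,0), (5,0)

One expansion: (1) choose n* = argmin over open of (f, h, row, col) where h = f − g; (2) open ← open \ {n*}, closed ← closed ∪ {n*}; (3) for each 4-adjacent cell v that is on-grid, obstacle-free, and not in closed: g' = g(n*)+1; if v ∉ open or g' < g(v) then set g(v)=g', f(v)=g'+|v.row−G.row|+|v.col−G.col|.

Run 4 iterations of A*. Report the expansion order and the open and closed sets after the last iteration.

order=[(3,0) → (2,0) → (2,1) → (3,1)]; open=[(2,2) g=5 f=8, (3,2) g=4 f=8, (4,1) g=2 f=6, (5,1) g=1 f=6]; closed=[(2,0), (2,1), (3,0), (3,1), (4,0), (5,0)]

step 1: expand (3,0) (f=6, h=4) → closed; open now [(2,0) g=3 f=6, (3,1) g=3 f=6, (4,1) g=2 f=6, (5,1) g=1 f=6]
step 2: expand (2,0) (f=6, h=3) → closed; open now [(2,1) g=4 f=6, (3,1) g=3 f=6, (4,1) g=2 f=6, (5,1) g=1 f=6]
step 3: expand (2,1) (f=6, h=2) → closed; open now [(2,2) g=5 f=8, (3,1) g=3 f=6, (4,1) g=2 f=6, (5,1) g=1 f=6]
step 4: expand (3,1) (f=6, h=3) → closed; open now [(2,2) g=5 f=8, (3,2) g=4 f=8, (4,1) g=2 f=6, (5,1) g=1 f=6]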